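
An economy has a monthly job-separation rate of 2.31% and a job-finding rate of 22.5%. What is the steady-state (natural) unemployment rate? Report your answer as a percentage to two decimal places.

At steady state the flows balance: s·E = f·U, so U/(E+U) = s/(s+f).
u* = 2.31 / (2.31 + 22.5) = 2.31 / 24.81 = 9.31%.

Steady-state unemployment rate ≈ 9.31%.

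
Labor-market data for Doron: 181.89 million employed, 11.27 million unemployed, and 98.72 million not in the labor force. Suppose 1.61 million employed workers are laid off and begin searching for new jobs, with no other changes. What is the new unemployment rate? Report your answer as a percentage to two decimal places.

New unemployment rate ≈ 6.67%.

Initially, labor force = 181.89 + 11.27 = 193.16 million, so u = 11.27/193.16 = 5.83%.
After the change, employed falls and unemployed rises by 1.61; labor force unchanged → E = 180.28, U = 12.88, labor force = 193.16 million.
New unemployment rate = 12.88 / 193.16 = 6.67%.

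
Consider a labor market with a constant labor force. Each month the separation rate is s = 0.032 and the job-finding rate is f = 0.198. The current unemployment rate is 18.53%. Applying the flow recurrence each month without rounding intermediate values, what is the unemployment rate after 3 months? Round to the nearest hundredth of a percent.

With a fixed labor force, u_{t+1} = u_t + s·(1−u_t) − f·u_t = u_t·(1−s−f) + s.
Here 1−s−f = 0.770 and s = 0.032.
u_1 = 0.185300 × 0.770 + 0.032 = 0.174681.
u_2 = 0.174681 × 0.770 + 0.032 = 0.166504.
u_3 = 0.166504 × 0.770 + 0.032 = 0.160208.

Unemployment rate after three months ≈ 16.02%.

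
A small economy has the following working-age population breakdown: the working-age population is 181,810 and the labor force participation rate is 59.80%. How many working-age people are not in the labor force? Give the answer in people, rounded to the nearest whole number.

About 73,088 are not in the labor force.

Share not in the labor force = 1 − 0.5980 = 0.4020.
Not in labor force = 0.4020 × 181,810 ≈ 73,088.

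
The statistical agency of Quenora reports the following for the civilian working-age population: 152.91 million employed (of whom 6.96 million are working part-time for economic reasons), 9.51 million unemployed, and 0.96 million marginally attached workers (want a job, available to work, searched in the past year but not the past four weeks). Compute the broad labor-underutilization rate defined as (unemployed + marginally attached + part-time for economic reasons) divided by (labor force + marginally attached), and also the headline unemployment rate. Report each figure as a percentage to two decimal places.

Labor force = 152.91 + 9.51 = 162.42 million.
Numerator = 9.51 + 0.96 + 6.96 = 17.43 million.
Denominator = 162.42 + 0.96 = 163.38 million.
Broad rate = 17.43 / 163.38 = 10.67%.
Headline unemployment rate = 9.51 / 162.42 = 5.86%.

Broad underutilization rate ≈ 10.67%; headline unemployment rate ≈ 5.86%.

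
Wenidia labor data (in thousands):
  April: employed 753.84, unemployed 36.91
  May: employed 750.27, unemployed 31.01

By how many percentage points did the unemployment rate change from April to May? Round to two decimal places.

April: labor force = 753.84 + 36.91 = 790.75; u = 36.91/790.75 = 4.67%.
May: labor force = 750.27 + 31.01 = 781.28; u = 31.01/781.28 = 3.97%.
Change = 3.97% − 4.67% = −0.70 pp.

The unemployment rate changed by −0.70 percentage points.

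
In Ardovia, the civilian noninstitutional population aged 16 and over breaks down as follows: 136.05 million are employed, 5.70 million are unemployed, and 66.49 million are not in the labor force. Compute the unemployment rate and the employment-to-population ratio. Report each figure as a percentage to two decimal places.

Unemployment rate ≈ 4.02%; employment-population ratio ≈ 65.33%.

Labor force = employed + unemployed = 136.05 + 5.70 = 141.75 million.
Working-age population = 141.75 + 66.49 = 208.24 million.
Unemployment rate = 5.70 / 141.75 = 4.02%.
Employment-population ratio = 136.05 / 208.24 = 65.33%.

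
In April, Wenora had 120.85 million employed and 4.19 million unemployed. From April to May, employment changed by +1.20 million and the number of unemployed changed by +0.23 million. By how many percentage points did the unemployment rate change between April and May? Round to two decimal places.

The unemployment rate changed by +0.14 percentage points.

April: labor force = 120.85 + 4.19 = 125.04; u = 4.19/125.04 = 3.35%.
May: labor force = 122.05 + 4.42 = 126.47; u = 4.42/126.47 = 3.49%.
Change = 3.49% − 3.35% = +0.14 pp.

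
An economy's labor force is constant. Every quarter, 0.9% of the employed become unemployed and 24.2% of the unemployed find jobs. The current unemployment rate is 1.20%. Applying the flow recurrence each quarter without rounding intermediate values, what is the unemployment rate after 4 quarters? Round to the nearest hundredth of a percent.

Unemployment rate after four quarters ≈ 2.83%.

With a fixed labor force, u_{t+1} = u_t + s·(1−u_t) − f·u_t = u_t·(1−s−f) + s.
Here 1−s−f = 0.749 and s = 0.009.
u_1 = 0.012000 × 0.749 + 0.009 = 0.017988.
u_2 = 0.017988 × 0.749 + 0.009 = 0.022473.
u_3 = 0.022473 × 0.749 + 0.009 = 0.025832.
u_4 = 0.025832 × 0.749 + 0.009 = 0.028348.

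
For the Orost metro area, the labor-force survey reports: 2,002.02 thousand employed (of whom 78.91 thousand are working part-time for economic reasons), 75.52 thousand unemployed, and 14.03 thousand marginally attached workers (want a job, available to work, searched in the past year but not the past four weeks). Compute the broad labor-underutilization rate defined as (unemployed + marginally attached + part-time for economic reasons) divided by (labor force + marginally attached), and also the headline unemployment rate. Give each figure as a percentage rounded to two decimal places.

Broad underutilization rate ≈ 8.05%; headline unemployment rate ≈ 3.64%.

Labor force = 2,002.02 + 75.52 = 2,077.54 thousand.
Numerator = 75.52 + 14.03 + 78.91 = 168.46 thousand.
Denominator = 2,077.54 + 14.03 = 2,091.57 thousand.
Broad rate = 168.46 / 2,091.57 = 8.05%.
Headline unemployment rate = 75.52 / 2,077.54 = 3.64%.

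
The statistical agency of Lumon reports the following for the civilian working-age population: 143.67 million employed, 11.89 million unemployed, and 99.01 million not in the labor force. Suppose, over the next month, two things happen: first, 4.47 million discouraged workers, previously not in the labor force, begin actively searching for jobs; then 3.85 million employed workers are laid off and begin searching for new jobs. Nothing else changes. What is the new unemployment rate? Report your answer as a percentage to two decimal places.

New unemployment rate ≈ 12.63%.

Initially, labor force = 143.67 + 11.89 = 155.56 million, so u = 11.89/155.56 = 7.64%.
After the first change, unemployed and labor force both rise by 4.47 → E = 143.67, U = 16.36, labor force = 160.03 million.
After the second change, employed falls and unemployed rises by 3.85; labor force unchanged → E = 139.82, U = 20.21, labor force = 160.03 million.
New unemployment rate = 20.21 / 160.03 = 12.63%.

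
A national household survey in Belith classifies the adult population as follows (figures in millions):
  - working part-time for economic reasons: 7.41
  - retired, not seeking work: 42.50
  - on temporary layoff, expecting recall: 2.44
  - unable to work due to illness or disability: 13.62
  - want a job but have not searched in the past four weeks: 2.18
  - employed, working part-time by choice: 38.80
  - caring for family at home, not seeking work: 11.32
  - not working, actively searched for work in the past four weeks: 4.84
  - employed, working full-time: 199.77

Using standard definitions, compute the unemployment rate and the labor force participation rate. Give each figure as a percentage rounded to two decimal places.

Unemployment rate ≈ 2.87%; labor force participation rate ≈ 78.44%.

Employed = 7.41 + 38.80 + 199.77 = 245.98 million (anyone who worked, including part-time for economic reasons, counts as employed).
Unemployed = 2.44 + 4.84 = 7.28 million (jobless and actively searching, or on temporary layoff).
Labor force = 245.98 + 7.28 = 253.26 million.
Not in labor force = 42.50 + 13.62 + 2.18 + 11.32 = 69.62 million (those not working and not actively searching are outside the labor force — including those who want a job but have given up searching).
Civilian working-age population = 253.26 + 69.62 = 322.88 million.
Unemployment rate = 7.28 / 253.26 = 2.87%.
Labor force participation rate = 253.26 / 322.88 = 78.44%.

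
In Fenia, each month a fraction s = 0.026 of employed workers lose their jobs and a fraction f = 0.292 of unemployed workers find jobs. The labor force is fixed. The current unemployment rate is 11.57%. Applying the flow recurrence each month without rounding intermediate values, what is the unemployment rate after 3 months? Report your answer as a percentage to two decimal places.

Unemployment rate after three months ≈ 9.25%.

With a fixed labor force, u_{t+1} = u_t + s·(1−u_t) − f·u_t = u_t·(1−s−f) + s.
Here 1−s−f = 0.682 and s = 0.026.
u_1 = 0.115700 × 0.682 + 0.026 = 0.104907.
u_2 = 0.104907 × 0.682 + 0.026 = 0.097547.
u_3 = 0.097547 × 0.682 + 0.026 = 0.092527.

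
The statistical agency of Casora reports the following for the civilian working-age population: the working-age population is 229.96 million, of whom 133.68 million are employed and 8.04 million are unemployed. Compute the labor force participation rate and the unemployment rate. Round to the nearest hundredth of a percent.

Labor force = employed + unemployed = 133.68 + 8.04 = 141.72 million.
Unemployment rate = 8.04 / 141.72 = 5.67%.
Labor force participation rate = 141.72 / 229.96 = 61.63%.

Labor force participation rate ≈ 61.63%; unemployment rate ≈ 5.67%.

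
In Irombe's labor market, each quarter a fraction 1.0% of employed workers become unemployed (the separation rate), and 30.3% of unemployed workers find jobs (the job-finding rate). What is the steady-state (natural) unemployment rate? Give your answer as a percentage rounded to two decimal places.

Steady-state unemployment rate ≈ 3.19%.

At steady state the flows balance: s·E = f·U, so U/(E+U) = s/(s+f).
u* = 1.0 / (1.0 + 30.3) = 1.0 / 31.30 = 3.19%.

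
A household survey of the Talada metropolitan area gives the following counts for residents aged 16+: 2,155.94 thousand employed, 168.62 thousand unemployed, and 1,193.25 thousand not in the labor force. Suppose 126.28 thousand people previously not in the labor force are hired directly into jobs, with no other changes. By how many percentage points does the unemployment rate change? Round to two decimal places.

Initially, labor force = 2,155.94 + 168.62 = 2,324.56 thousand, so u = 168.62/2,324.56 = 7.25%.
After the change, employed and labor force both rise by 126.28; unemployed unchanged → E = 2,282.22, U = 168.62, labor force = 2,450.84 thousand.
New unemployment rate = 168.62 / 2,450.84 = 6.88%.
Change = 6.88% − 7.25% = −0.37 percentage points.

The unemployment rate changes by −0.37 percentage points.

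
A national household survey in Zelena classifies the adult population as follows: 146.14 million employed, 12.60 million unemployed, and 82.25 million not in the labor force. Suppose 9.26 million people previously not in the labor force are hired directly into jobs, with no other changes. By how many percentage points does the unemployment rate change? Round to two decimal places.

The unemployment rate changes by −0.44 percentage points.

Initially, labor force = 146.14 + 12.60 = 158.74 million, so u = 12.60/158.74 = 7.94%.
After the change, employed and labor force both rise by 9.26; unemployed unchanged → E = 155.40, U = 12.60, labor force = 168.00 million.
New unemployment rate = 12.60 / 168.00 = 7.50%.
Change = 7.50% − 7.94% = −0.44 percentage points.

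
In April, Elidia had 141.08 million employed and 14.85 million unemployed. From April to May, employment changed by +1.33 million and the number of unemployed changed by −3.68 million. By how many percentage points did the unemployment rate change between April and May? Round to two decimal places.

The unemployment rate changed by −2.25 percentage points.

April: labor force = 141.08 + 14.85 = 155.93; u = 14.85/155.93 = 9.52%.
May: labor force = 142.41 + 11.17 = 153.58; u = 11.17/153.58 = 7.27%.
Change = 7.27% − 9.52% = −2.25 pp.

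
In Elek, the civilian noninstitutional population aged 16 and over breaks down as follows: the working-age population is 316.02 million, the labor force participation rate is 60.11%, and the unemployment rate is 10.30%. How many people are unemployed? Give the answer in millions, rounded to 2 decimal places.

Labor force = 0.6011 × 316.02 = 189.96 million.
Unemployed = 0.1030 × 189.96 ≈ 19.57 million.

About 19.57 million are unemployed.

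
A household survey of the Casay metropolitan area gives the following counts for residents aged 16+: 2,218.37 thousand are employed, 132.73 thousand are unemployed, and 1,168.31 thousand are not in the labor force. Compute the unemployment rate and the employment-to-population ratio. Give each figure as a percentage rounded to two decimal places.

Unemployment rate ≈ 5.65%; employment-population ratio ≈ 63.03%.

Labor force = employed + unemployed = 2,218.37 + 132.73 = 2,351.10 thousand.
Working-age population = 2,351.10 + 1,168.31 = 3,519.41 thousand.
Unemployment rate = 132.73 / 2,351.10 = 5.65%.
Employment-population ratio = 2,218.37 / 3,519.41 = 63.03%.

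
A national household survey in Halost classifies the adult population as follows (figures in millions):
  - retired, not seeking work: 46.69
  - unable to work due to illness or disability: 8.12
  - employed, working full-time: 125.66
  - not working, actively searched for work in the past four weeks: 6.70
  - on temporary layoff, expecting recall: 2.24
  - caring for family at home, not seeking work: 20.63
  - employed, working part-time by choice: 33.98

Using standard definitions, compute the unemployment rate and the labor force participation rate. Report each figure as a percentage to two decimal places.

Unemployment rate ≈ 5.30%; labor force participation rate ≈ 69.08%.

Employed = 125.66 + 33.98 = 159.64 million.
Unemployed = 6.70 + 2.24 = 8.94 million (jobless and actively searching, or on temporary layoff).
Labor force = 159.64 + 8.94 = 168.58 million.
Not in labor force = 46.69 + 8.12 + 20.63 = 75.44 million (those not working and not actively searching are outside the labor force).
Civilian working-age population = 168.58 + 75.44 = 244.02 million.
Unemployment rate = 8.94 / 168.58 = 5.30%.
Labor force participation rate = 168.58 / 244.02 = 69.08%.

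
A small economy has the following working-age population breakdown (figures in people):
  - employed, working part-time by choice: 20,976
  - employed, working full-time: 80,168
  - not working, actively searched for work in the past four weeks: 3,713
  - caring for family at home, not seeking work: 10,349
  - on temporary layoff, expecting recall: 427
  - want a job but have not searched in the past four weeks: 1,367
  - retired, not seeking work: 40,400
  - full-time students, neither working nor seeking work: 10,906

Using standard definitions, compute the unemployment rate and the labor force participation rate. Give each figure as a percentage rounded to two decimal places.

Unemployment rate ≈ 3.93%; labor force participation rate ≈ 62.56%.

Employed = 20,976 + 80,168 = 101,144.
Unemployed = 3,713 + 427 = 4,140 (jobless and actively searching, or on temporary layoff).
Labor force = 101,144 + 4,140 = 105,284.
Not in labor force = 10,349 + 1,367 + 40,400 + 10,906 = 63,022 (those not working and not actively searching are outside the labor force — including those who want a job but have given up searching).
Civilian working-age population = 105,284 + 63,022 = 168,306.
Unemployment rate = 4,140 / 105,284 = 3.93%.
Labor force participation rate = 105,284 / 168,306 = 62.56%.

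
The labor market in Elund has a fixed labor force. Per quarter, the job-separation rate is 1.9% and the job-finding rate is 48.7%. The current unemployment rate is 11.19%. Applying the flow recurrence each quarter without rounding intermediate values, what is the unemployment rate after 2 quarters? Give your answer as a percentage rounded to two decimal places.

With a fixed labor force, u_{t+1} = u_t + s·(1−u_t) − f·u_t = u_t·(1−s−f) + s.
Here 1−s−f = 0.494 and s = 0.019.
u_1 = 0.111900 × 0.494 + 0.019 = 0.074279.
u_2 = 0.074279 × 0.494 + 0.019 = 0.055694.

Unemployment rate after two quarters ≈ 5.57%.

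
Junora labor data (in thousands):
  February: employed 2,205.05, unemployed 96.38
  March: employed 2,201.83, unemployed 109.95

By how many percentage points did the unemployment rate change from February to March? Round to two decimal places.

The unemployment rate changed by +0.57 percentage points.

February: labor force = 2,205.05 + 96.38 = 2,301.43; u = 96.38/2,301.43 = 4.19%.
March: labor force = 2,201.83 + 109.95 = 2,311.78; u = 109.95/2,311.78 = 4.76%.
Change = 4.76% − 4.19% = +0.57 pp.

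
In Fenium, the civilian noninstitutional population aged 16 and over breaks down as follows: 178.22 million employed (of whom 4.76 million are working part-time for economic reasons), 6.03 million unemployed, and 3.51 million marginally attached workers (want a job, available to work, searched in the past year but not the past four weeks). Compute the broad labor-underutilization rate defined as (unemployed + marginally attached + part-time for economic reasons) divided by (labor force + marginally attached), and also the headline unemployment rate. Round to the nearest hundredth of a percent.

Broad underutilization rate ≈ 7.62%; headline unemployment rate ≈ 3.27%.

Labor force = 178.22 + 6.03 = 184.25 million.
Numerator = 6.03 + 3.51 + 4.76 = 14.30 million.
Denominator = 184.25 + 3.51 = 187.76 million.
Broad rate = 14.30 / 187.76 = 7.62%.
Headline unemployment rate = 6.03 / 184.25 = 3.27%.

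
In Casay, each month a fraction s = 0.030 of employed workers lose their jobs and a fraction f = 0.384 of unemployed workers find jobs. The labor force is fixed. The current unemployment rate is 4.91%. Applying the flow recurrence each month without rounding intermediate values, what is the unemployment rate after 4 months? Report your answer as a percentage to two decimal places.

With a fixed labor force, u_{t+1} = u_t + s·(1−u_t) − f·u_t = u_t·(1−s−f) + s.
Here 1−s−f = 0.586 and s = 0.030.
u_1 = 0.049100 × 0.586 + 0.030 = 0.058773.
u_2 = 0.058773 × 0.586 + 0.030 = 0.064441.
u_3 = 0.064441 × 0.586 + 0.030 = 0.067762.
u_4 = 0.067762 × 0.586 + 0.030 = 0.069709.

Unemployment rate after four months ≈ 6.97%.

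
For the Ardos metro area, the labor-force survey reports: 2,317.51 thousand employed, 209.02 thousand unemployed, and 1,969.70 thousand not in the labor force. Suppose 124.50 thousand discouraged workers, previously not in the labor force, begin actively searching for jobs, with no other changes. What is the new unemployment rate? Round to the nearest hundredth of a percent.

Initially, labor force = 2,317.51 + 209.02 = 2,526.53 thousand, so u = 209.02/2,526.53 = 8.27%.
After the change, unemployed and labor force both rise by 124.50 → E = 2,317.51, U = 333.52, labor force = 2,651.03 thousand.
New unemployment rate = 333.52 / 2,651.03 = 12.58%.

New unemployment rate ≈ 12.58%.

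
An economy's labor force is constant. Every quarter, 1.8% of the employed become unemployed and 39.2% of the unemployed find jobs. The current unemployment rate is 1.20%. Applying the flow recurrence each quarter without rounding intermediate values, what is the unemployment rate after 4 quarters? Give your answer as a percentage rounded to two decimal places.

With a fixed labor force, u_{t+1} = u_t + s·(1−u_t) − f·u_t = u_t·(1−s−f) + s.
Here 1−s−f = 0.590 and s = 0.018.
u_1 = 0.012000 × 0.590 + 0.018 = 0.025080.
u_2 = 0.025080 × 0.590 + 0.018 = 0.032797.
u_3 = 0.032797 × 0.590 + 0.018 = 0.037350.
u_4 = 0.037350 × 0.590 + 0.018 = 0.040037.

Unemployment rate after four quarters ≈ 4.00%.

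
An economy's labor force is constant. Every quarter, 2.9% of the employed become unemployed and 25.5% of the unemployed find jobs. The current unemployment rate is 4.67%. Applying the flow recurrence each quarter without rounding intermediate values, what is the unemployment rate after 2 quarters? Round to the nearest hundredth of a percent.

Unemployment rate after two quarters ≈ 7.37%.

With a fixed labor force, u_{t+1} = u_t + s·(1−u_t) − f·u_t = u_t·(1−s−f) + s.
Here 1−s−f = 0.716 and s = 0.029.
u_1 = 0.046700 × 0.716 + 0.029 = 0.062437.
u_2 = 0.062437 × 0.716 + 0.029 = 0.073705.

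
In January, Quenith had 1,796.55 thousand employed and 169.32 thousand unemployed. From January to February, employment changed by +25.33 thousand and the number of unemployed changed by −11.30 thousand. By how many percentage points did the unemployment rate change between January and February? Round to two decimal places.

The unemployment rate changed by −0.63 percentage points.

January: labor force = 1,796.55 + 169.32 = 1,965.87; u = 169.32/1,965.87 = 8.61%.
February: labor force = 1,821.88 + 158.02 = 1,979.90; u = 158.02/1,979.90 = 7.98%.
Change = 7.98% − 8.61% = −0.63 pp.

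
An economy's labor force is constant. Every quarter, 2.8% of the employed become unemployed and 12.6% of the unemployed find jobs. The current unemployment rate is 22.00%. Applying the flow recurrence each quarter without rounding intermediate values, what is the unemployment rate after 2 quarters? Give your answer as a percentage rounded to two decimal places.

Unemployment rate after two quarters ≈ 20.91%.

With a fixed labor force, u_{t+1} = u_t + s·(1−u_t) − f·u_t = u_t·(1−s−f) + s.
Here 1−s−f = 0.846 and s = 0.028.
u_1 = 0.220000 × 0.846 + 0.028 = 0.214120.
u_2 = 0.214120 × 0.846 + 0.028 = 0.209146.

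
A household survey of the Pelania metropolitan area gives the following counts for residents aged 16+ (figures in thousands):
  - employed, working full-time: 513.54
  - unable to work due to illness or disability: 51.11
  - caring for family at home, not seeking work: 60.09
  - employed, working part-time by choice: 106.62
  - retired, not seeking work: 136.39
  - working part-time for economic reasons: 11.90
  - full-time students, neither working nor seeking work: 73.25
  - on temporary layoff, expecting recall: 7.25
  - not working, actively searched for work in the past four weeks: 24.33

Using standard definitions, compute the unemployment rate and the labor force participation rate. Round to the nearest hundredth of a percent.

Employed = 513.54 + 106.62 + 11.90 = 632.06 thousand (anyone who worked, including part-time for economic reasons, counts as employed).
Unemployed = 7.25 + 24.33 = 31.58 thousand (jobless and actively searching, or on temporary layoff).
Labor force = 632.06 + 31.58 = 663.64 thousand.
Not in labor force = 51.11 + 60.09 + 136.39 + 73.25 = 320.84 thousand (those not working and not actively searching are outside the labor force).
Civilian working-age population = 663.64 + 320.84 = 984.48 thousand.
Unemployment rate = 31.58 / 663.64 = 4.76%.
Labor force participation rate = 663.64 / 984.48 = 67.41%.

Unemployment rate ≈ 4.76%; labor force participation rate ≈ 67.41%.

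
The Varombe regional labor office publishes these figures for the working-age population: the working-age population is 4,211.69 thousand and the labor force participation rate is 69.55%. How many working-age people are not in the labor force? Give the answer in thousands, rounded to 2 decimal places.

About 1,282.46 thousand are not in the labor force.

Share not in the labor force = 1 − 0.6955 = 0.3045.
Not in labor force = 0.3045 × 4,211.69 ≈ 1,282.46 thousand.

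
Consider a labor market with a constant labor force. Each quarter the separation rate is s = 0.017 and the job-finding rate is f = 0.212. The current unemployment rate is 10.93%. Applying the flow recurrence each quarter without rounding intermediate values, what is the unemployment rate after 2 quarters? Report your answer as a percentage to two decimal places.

With a fixed labor force, u_{t+1} = u_t + s·(1−u_t) − f·u_t = u_t·(1−s−f) + s.
Here 1−s−f = 0.771 and s = 0.017.
u_1 = 0.109300 × 0.771 + 0.017 = 0.101270.
u_2 = 0.101270 × 0.771 + 0.017 = 0.095079.

Unemployment rate after two quarters ≈ 9.51%.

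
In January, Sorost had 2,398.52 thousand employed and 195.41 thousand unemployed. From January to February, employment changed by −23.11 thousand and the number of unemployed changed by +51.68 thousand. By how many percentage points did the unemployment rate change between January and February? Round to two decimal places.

The unemployment rate changed by +1.89 percentage points.

January: labor force = 2,398.52 + 195.41 = 2,593.93; u = 195.41/2,593.93 = 7.53%.
February: labor force = 2,375.41 + 247.09 = 2,622.50; u = 247.09/2,622.50 = 9.42%.
Change = 9.42% − 7.53% = +1.89 pp.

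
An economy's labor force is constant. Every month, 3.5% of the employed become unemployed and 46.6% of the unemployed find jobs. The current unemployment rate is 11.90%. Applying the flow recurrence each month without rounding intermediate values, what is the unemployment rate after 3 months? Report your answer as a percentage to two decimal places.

Unemployment rate after three months ≈ 7.60%.

With a fixed labor force, u_{t+1} = u_t + s·(1−u_t) − f·u_t = u_t·(1−s−f) + s.
Here 1−s−f = 0.499 and s = 0.035.
u_1 = 0.119000 × 0.499 + 0.035 = 0.094381.
u_2 = 0.094381 × 0.499 + 0.035 = 0.082096.
u_3 = 0.082096 × 0.499 + 0.035 = 0.075966.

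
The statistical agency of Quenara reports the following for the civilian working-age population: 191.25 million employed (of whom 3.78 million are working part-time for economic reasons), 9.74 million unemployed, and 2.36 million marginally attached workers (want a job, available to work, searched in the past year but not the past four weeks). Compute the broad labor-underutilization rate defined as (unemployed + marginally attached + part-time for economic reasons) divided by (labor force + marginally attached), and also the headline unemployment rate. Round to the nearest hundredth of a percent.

Labor force = 191.25 + 9.74 = 200.99 million.
Numerator = 9.74 + 2.36 + 3.78 = 15.88 million.
Denominator = 200.99 + 2.36 = 203.35 million.
Broad rate = 15.88 / 203.35 = 7.81%.
Headline unemployment rate = 9.74 / 200.99 = 4.85%.

Broad underutilization rate ≈ 7.81%; headline unemployment rate ≈ 4.85%.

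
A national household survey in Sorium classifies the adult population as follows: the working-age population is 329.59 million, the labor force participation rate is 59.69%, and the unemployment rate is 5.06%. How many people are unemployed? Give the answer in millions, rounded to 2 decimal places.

Labor force = 0.5969 × 329.59 = 196.73 million.
Unemployed = 0.0506 × 196.73 ≈ 9.95 million.

About 9.95 million are unemployed.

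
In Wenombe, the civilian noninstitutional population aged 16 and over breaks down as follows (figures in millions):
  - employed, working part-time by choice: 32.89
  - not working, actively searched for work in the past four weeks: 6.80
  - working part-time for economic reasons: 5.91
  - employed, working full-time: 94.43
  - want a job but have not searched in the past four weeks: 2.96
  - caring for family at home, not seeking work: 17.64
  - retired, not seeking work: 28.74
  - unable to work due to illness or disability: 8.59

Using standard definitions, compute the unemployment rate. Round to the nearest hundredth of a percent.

Unemployment rate ≈ 4.86%.

Employed = 32.89 + 5.91 + 94.43 = 133.23 million (anyone who worked, including part-time for economic reasons, counts as employed).
Unemployed = 6.80 million.
Labor force = 133.23 + 6.80 = 140.03 million.
Unemployment rate = 6.80 / 140.03 = 4.86%.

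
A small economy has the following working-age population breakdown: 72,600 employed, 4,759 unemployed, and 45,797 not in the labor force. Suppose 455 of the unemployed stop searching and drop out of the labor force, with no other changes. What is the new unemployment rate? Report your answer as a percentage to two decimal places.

New unemployment rate ≈ 5.60%.

Initially, labor force = 72,600 + 4,759 = 77,359, so u = 4,759/77,359 = 6.15%.
After the change, unemployed and labor force both fall by 455 → E = 72,600, U = 4,304, labor force = 76,904.
New unemployment rate = 4,304 / 76,904 = 5.60%.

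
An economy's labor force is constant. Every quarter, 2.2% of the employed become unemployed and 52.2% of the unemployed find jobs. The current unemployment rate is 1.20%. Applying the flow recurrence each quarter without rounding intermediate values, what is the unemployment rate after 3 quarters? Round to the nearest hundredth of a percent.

With a fixed labor force, u_{t+1} = u_t + s·(1−u_t) − f·u_t = u_t·(1−s−f) + s.
Here 1−s−f = 0.456 and s = 0.022.
u_1 = 0.012000 × 0.456 + 0.022 = 0.027472.
u_2 = 0.027472 × 0.456 + 0.022 = 0.034527.
u_3 = 0.034527 × 0.456 + 0.022 = 0.037744.

Unemployment rate after three quarters ≈ 3.77%.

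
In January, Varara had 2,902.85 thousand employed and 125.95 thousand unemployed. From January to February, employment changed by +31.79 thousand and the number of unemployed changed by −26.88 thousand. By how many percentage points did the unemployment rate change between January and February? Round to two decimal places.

The unemployment rate changed by −0.89 percentage points.

January: labor force = 2,902.85 + 125.95 = 3,028.80; u = 125.95/3,028.80 = 4.16%.
February: labor force = 2,934.64 + 99.07 = 3,033.71; u = 99.07/3,033.71 = 3.27%.
Change = 3.27% − 4.16% = −0.89 pp.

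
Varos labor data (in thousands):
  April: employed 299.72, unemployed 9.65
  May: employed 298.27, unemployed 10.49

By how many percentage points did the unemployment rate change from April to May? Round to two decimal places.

April: labor force = 299.72 + 9.65 = 309.37; u = 9.65/309.37 = 3.12%.
May: labor force = 298.27 + 10.49 = 308.76; u = 10.49/308.76 = 3.40%.
Change = 3.40% − 3.12% = +0.28 pp.

The unemployment rate changed by +0.28 percentage points.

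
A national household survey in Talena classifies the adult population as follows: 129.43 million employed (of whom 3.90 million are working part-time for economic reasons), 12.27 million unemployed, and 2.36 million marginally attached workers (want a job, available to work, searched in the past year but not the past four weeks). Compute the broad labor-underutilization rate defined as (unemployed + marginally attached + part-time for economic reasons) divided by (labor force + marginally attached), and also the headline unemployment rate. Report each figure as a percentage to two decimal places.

Broad underutilization rate ≈ 12.86%; headline unemployment rate ≈ 8.66%.

Labor force = 129.43 + 12.27 = 141.70 million.
Numerator = 12.27 + 2.36 + 3.90 = 18.53 million.
Denominator = 141.70 + 2.36 = 144.06 million.
Broad rate = 18.53 / 144.06 = 12.86%.
Headline unemployment rate = 12.27 / 141.70 = 8.66%.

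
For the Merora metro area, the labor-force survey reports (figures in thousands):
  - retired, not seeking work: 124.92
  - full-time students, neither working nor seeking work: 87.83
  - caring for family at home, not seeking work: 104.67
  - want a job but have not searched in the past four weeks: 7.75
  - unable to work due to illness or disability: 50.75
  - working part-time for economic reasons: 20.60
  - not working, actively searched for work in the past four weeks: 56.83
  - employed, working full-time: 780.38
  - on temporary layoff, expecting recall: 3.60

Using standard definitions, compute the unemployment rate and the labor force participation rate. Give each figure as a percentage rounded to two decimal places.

Employed = 20.60 + 780.38 = 800.98 thousand (anyone who worked, including part-time for economic reasons, counts as employed).
Unemployed = 56.83 + 3.60 = 60.43 thousand (jobless and actively searching, or on temporary layoff).
Labor force = 800.98 + 60.43 = 861.41 thousand.
Not in labor force = 124.92 + 87.83 + 104.67 + 7.75 + 50.75 = 375.92 thousand (those not working and not actively searching are outside the labor force — including those who want a job but have given up searching).
Civilian working-age population = 861.41 + 375.92 = 1,237.33 thousand.
Unemployment rate = 60.43 / 861.41 = 7.02%.
Labor force participation rate = 861.41 / 1,237.33 = 69.62%.

Unemployment rate ≈ 7.02%; labor force participation rate ≈ 69.62%.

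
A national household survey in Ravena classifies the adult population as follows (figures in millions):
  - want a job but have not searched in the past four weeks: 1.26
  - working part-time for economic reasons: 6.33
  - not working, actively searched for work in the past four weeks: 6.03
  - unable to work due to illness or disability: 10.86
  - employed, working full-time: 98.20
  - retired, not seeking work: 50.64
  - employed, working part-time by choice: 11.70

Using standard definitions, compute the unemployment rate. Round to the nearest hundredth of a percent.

Employed = 6.33 + 98.20 + 11.70 = 116.23 million (anyone who worked, including part-time for economic reasons, counts as employed).
Unemployed = 6.03 million.
Labor force = 116.23 + 6.03 = 122.26 million.
Unemployment rate = 6.03 / 122.26 = 4.93%.

Unemployment rate ≈ 4.93%.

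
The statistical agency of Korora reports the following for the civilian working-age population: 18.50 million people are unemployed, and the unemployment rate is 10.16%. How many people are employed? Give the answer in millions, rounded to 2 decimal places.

About 163.59 million are employed.

Labor force = U / u = 18.50 / 0.1016 ≈ 182.09 million.
Employed = labor force − unemployed = 182.09 − 18.50 = 163.59 million.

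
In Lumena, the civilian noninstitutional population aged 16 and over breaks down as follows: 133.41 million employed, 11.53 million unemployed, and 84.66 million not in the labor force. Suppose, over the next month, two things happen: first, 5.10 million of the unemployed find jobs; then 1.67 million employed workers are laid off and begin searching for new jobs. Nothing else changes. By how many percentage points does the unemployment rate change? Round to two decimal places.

The unemployment rate changes by −2.37 percentage points.

Initially, labor force = 133.41 + 11.53 = 144.94 million, so u = 11.53/144.94 = 7.96%.
After the first change, unemployed falls and employed rises by 5.10; labor force unchanged → E = 138.51, U = 6.43, labor force = 144.94 million.
After the second change, employed falls and unemployed rises by 1.67; labor force unchanged → E = 136.84, U = 8.10, labor force = 144.94 million.
New unemployment rate = 8.10 / 144.94 = 5.59%.
Change = 5.59% − 7.96% = −2.37 percentage points.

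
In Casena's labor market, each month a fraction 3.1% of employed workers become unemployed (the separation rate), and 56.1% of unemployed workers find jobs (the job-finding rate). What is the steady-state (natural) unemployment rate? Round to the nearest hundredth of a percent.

At steady state the flows balance: s·E = f·U, so U/(E+U) = s/(s+f).
u* = 3.1 / (3.1 + 56.1) = 3.1 / 59.20 = 5.24%.

Steady-state unemployment rate ≈ 5.24%.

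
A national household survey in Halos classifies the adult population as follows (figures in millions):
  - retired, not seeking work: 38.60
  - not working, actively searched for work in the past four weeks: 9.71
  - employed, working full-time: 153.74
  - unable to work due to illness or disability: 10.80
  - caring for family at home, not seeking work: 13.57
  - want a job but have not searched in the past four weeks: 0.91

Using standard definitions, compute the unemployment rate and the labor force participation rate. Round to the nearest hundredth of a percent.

Employed = 153.74 million.
Unemployed = 9.71 million.
Labor force = 153.74 + 9.71 = 163.45 million.
Not in labor force = 38.60 + 10.80 + 13.57 + 0.91 = 63.88 million (those not working and not actively searching are outside the labor force — including those who want a job but have given up searching).
Civilian working-age population = 163.45 + 63.88 = 227.33 million.
Unemployment rate = 9.71 / 163.45 = 5.94%.
Labor force participation rate = 163.45 / 227.33 = 71.90%.

Unemployment rate ≈ 5.94%; labor force participation rate ≈ 71.90%.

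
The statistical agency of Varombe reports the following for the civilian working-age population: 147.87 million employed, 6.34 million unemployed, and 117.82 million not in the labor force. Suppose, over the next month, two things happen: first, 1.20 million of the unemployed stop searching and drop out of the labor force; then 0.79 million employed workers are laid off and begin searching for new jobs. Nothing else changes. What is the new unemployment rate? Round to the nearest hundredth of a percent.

Initially, labor force = 147.87 + 6.34 = 154.21 million, so u = 6.34/154.21 = 4.11%.
After the first change, unemployed and labor force both fall by 1.20 → E = 147.87, U = 5.14, labor force = 153.01 million.
After the second change, employed falls and unemployed rises by 0.79; labor force unchanged → E = 147.08, U = 5.93, labor force = 153.01 million.
New unemployment rate = 5.93 / 153.01 = 3.88%.

New unemployment rate ≈ 3.88%.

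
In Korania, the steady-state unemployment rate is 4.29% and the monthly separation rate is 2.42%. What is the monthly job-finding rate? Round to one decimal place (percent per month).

From u* = s/(s+f): f = s·(1−u)/u.
f = 2.42 × (1 − 0.0429) / 0.0429 = 2.3162 / 0.0429 ≈ 54.0% per month.

Job-finding rate ≈ 54.0% per month.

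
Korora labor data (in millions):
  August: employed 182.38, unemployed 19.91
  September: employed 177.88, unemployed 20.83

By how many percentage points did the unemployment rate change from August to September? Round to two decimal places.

August: labor force = 182.38 + 19.91 = 202.29; u = 19.91/202.29 = 9.84%.
September: labor force = 177.88 + 20.83 = 198.71; u = 20.83/198.71 = 10.48%.
Change = 10.48% − 9.84% = +0.64 pp.

The unemployment rate changed by +0.64 percentage points.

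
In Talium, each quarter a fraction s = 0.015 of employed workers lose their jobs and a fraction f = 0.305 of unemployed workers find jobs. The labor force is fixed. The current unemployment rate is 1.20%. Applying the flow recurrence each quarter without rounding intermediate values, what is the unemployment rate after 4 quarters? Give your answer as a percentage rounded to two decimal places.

With a fixed labor force, u_{t+1} = u_t + s·(1−u_t) − f·u_t = u_t·(1−s−f) + s.
Here 1−s−f = 0.680 and s = 0.015.
u_1 = 0.012000 × 0.680 + 0.015 = 0.023160.
u_2 = 0.023160 × 0.680 + 0.015 = 0.030749.
u_3 = 0.030749 × 0.680 + 0.015 = 0.035909.
u_4 = 0.035909 × 0.680 + 0.015 = 0.039418.

Unemployment rate after four quarters ≈ 3.94%.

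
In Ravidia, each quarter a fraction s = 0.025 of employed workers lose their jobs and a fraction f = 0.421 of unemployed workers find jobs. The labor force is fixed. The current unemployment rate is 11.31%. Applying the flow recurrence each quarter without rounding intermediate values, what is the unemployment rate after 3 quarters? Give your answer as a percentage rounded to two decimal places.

Unemployment rate after three quarters ≈ 6.58%.

With a fixed labor force, u_{t+1} = u_t + s·(1−u_t) − f·u_t = u_t·(1−s−f) + s.
Here 1−s−f = 0.554 and s = 0.025.
u_1 = 0.113100 × 0.554 + 0.025 = 0.087657.
u_2 = 0.087657 × 0.554 + 0.025 = 0.073562.
u_3 = 0.073562 × 0.554 + 0.025 = 0.065753.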